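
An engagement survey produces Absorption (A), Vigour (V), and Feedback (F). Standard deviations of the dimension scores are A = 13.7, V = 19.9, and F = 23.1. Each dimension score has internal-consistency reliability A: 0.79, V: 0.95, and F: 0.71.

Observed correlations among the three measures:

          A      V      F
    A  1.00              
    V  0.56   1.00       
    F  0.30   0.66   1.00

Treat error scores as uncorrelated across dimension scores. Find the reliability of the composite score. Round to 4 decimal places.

0.9036

Var(A+V+F) = 13.7² + 19.9² + 23.1² + 2·[13.7·19.9·0.56 + 13.7·23.1·0.30 + 19.9·23.1·0.66] = 1117.31 + 1102.02 = 2219.33.
Under uncorrelated errors the observed covariances equal the true-score covariances, so only the own-variance terms attenuate.
True-score variance = [13.7²·0.79 + 19.9²·0.95 + 23.1²·0.71] + 1102.02 = 903.348 + 1102.02 = 2005.37.
Reliability = 2005.37 / 2219.33 = 0.9036.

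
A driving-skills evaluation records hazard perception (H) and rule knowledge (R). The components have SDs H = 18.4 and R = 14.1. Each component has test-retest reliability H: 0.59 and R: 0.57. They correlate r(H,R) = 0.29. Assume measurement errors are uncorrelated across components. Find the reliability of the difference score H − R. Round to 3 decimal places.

Var(H−R) = 18.4² + 14.1² − 2·18.4·14.1·0.29 = 537.37 − 150.475 = 386.895.
Because errors are independent across components, Cov(Tᵢ,Tⱼ) = Cov(Xᵢ,Xⱼ); the off-diagonal part of the true-score variance is the same as above.
True-score variance = [18.4²·0.59 + 14.1²·0.57] − 150.475 = 313.072 − 150.475 = 162.597.
Reliability = 162.597 / 386.895 = 0.420.

0.420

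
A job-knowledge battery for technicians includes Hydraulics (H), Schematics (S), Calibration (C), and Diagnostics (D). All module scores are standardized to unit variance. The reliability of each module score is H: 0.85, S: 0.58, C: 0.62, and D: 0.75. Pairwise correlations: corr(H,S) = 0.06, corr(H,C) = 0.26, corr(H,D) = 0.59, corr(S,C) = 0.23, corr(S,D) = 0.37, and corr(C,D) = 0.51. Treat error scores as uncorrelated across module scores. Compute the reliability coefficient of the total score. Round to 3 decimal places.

Var(H+S+C+D) = 4 + 2·[0.06 + 0.26 + 0.59 + 0.23 + 0.37 + 0.51] = 4 + 4.04 = 8.04.
Under uncorrelated errors the observed covariances equal the true-score covariances, so only the own-variance terms attenuate.
True-score variance = [0.85 + 0.58 + 0.62 + 0.75] + 4.04 = 2.8 + 4.04 = 6.84.
Reliability = 6.84 / 8.04 = 0.851.

0.851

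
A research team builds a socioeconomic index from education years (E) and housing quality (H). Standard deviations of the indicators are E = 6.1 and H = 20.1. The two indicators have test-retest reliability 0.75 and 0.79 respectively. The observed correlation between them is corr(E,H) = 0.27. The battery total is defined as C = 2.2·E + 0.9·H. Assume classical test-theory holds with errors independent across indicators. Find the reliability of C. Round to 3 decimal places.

Var(C) = 2.2²·6.1² + 0.9²·20.1² + 2·[1.98·6.1·20.1·0.27] = 507.345 + 131.095 = 638.439.
Because errors are independent across components, Cov(Tᵢ,Tⱼ) = Cov(Xᵢ,Xⱼ); the off-diagonal part of the true-score variance is the same as above.
True-score variance = [2.2²·6.1²·0.75 + 0.9²·20.1²·0.79] + 131.095 = 393.598 + 131.095 = 524.693.
Reliability = 524.693 / 638.439 = 0.822.

0.822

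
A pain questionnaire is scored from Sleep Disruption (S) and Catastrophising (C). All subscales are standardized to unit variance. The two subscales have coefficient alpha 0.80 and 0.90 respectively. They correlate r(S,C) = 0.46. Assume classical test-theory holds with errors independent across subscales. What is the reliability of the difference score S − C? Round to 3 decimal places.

0.722

Var(S−C) = 1 + 1 − 2·0.46 = 2 − 0.92 = 1.08.
Under uncorrelated errors the observed covariances equal the true-score covariances, so only the own-variance terms attenuate.
True-score variance = [0.80 + 0.90] − 0.92 = 1.7 − 0.92 = 0.78.
Reliability = 0.78 / 1.08 = 0.722.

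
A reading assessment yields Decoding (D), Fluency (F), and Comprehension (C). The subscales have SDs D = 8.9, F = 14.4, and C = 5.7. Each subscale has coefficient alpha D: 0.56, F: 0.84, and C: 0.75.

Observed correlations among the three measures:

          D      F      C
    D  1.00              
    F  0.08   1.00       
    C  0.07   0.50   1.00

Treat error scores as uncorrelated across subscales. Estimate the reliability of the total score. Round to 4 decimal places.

Var(D+F+C) = 8.9² + 14.4² + 5.7² + 2·[8.9·14.4·0.08 + 8.9·5.7·0.07 + 14.4·5.7·0.50] = 319.06 + 109.688 = 428.748.
Because errors are independent across components, Cov(Tᵢ,Tⱼ) = Cov(Xᵢ,Xⱼ); the off-diagonal part of the true-score variance is the same as above.
True-score variance = [8.9²·0.56 + 14.4²·0.84 + 5.7²·0.75] + 109.688 = 242.908 + 109.688 = 352.595.
Reliability = 352.595 / 428.748 = 0.8224.

0.8224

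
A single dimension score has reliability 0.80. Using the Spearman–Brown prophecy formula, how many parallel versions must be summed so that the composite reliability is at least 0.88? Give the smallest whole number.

2

k ≥ ρ*(1−ρ₁)/(ρ₁(1−ρ*)) = 0.88·0.20 / (0.80·0.12) = 1.833.
Smallest integer k = 2.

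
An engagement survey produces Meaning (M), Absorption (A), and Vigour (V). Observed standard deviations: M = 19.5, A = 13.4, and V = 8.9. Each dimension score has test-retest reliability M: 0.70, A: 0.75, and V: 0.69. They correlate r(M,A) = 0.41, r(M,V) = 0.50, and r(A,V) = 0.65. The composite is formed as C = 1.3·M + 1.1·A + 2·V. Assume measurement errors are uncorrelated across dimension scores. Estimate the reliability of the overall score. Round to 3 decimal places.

Var(C) = 1.3²·19.5² + 1.1²·13.4² + 2²·8.9² + 2·[1.43·19.5·13.4·0.41 + 2.6·19.5·8.9·0.50 + 2.2·13.4·8.9·0.65] = 1176.73 + 1098.71 = 2275.44.
Because errors are independent across components, Cov(Tᵢ,Tⱼ) = Cov(Xᵢ,Xⱼ); the off-diagonal part of the true-score variance is the same as above.
True-score variance = [1.3²·19.5²·0.70 + 1.1²·13.4²·0.75 + 2²·8.9²·0.69] + 1098.71 = 831.406 + 1098.71 = 1930.12.
Reliability = 1930.12 / 2275.44 = 0.848.

0.848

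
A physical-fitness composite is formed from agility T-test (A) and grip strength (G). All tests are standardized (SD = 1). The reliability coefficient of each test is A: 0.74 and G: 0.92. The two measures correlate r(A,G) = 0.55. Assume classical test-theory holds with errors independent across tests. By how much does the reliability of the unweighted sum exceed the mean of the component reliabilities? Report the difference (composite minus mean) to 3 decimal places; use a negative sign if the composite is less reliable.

Var(sum) = 2 + 1.1 = 3.1; true-score variance = 1.66 + 1.1 = 2.76; composite reliability = 0.8903.
Mean component reliability = 0.8300.
Difference = 0.8903 − 0.8300 = 0.060.

0.060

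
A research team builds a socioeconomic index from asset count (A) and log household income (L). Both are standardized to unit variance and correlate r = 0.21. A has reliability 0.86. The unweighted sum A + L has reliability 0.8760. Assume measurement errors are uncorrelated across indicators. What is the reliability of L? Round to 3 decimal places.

0.840

Var(A+L) = 2 + 2·0.21 = 2.420.
True-score variance = ρ_A + ρ_L + 2·0.21, so 0.8760 = (0.86 + ρ_L + 0.42) / 2.420.
ρ_L = 0.8760·2.420 − 0.86 − 0.42 = 0.840.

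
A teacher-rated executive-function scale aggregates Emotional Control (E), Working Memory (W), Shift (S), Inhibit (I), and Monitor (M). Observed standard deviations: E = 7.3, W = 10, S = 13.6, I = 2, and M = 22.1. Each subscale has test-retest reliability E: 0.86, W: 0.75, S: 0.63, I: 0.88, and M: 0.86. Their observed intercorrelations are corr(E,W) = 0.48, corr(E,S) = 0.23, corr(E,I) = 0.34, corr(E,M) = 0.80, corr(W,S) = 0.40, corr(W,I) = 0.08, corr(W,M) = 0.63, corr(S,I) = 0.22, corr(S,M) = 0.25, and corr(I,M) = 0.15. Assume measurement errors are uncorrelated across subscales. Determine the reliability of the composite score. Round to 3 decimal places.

Var(E+W+S+I+M) = 7.3² + 10² + 13.6² + 2² + 22.1² + 2·[7.3·10·0.48 + 7.3·13.6·0.23 + 7.3·2·0.34 + 7.3·22.1·0.80 + 10·13.6·0.40 + 10·2·0.08 + 10·22.1·0.63 + 13.6·2·0.22 + 13.6·22.1·0.25 + 2·22.1·0.15] = 830.66 + 949.773 = 1780.43.
With uncorrelated errors the cross-covariances are all true-score covariance, so they carry over unchanged; only the diagonal terms shrink to ρᵢσᵢ².
True-score variance = [7.3²·0.86 + 10²·0.75 + 13.6²·0.63 + 2²·0.88 + 22.1²·0.86] + 949.773 = 660.907 + 949.773 = 1610.68.
Reliability = 1610.68 / 1780.43 = 0.905.

0.905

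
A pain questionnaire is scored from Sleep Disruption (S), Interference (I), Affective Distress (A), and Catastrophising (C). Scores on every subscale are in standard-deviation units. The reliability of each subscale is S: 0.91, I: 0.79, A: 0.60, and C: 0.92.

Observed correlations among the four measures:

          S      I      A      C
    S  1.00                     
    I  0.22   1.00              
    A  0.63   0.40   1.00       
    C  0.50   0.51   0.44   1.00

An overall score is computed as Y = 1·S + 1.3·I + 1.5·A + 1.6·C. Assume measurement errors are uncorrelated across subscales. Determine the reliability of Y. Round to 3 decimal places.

0.911

Var(Y) = 1 + 1.3² + 1.5² + 1.6² + 2·[1.3·0.22 + 1.5·0.63 + 1.6·0.50 + 1.95·0.40 + 2.08·0.51 + 2.4·0.44] = 7.5 + 9.8556 = 17.3556.
Because errors are independent across components, Cov(Tᵢ,Tⱼ) = Cov(Xᵢ,Xⱼ); the off-diagonal part of the true-score variance is the same as above.
True-score variance = [0.91 + 1.3²·0.79 + 1.5²·0.60 + 1.6²·0.92] + 9.8556 = 5.9503 + 9.8556 = 15.8059.
Reliability = 15.8059 / 17.3556 = 0.911.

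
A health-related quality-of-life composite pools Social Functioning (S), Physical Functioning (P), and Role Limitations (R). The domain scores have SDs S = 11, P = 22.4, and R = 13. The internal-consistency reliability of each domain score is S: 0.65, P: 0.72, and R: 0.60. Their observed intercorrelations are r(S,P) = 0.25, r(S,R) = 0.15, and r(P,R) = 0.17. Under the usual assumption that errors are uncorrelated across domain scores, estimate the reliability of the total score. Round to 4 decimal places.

0.7630

Var(S+P+R) = 11² + 22.4² + 13² + 2·[11·22.4·0.25 + 11·13·0.15 + 22.4·13·0.17] = 791.76 + 265.108 = 1056.87.
Under uncorrelated errors the observed covariances equal the true-score covariances, so only the own-variance terms attenuate.
True-score variance = [11²·0.65 + 22.4²·0.72 + 13²·0.60] + 265.108 = 541.317 + 265.108 = 806.425.
Reliability = 806.425 / 1056.87 = 0.7630.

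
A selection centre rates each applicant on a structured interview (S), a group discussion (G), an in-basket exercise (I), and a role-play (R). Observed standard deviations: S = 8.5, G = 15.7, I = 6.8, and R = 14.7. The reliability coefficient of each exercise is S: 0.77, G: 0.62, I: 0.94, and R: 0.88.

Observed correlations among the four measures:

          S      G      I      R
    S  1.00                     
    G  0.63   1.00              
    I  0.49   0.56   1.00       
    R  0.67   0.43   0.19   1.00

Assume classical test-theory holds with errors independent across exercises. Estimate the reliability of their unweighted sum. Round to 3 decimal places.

0.895

Var(S+G+I+R) = 8.5² + 15.7² + 6.8² + 14.7² + 2·[8.5·15.7·0.63 + 8.5·6.8·0.49 + 8.5·14.7·0.67 + 15.7·6.8·0.56 + 15.7·14.7·0.43 + 6.8·14.7·0.19] = 581.07 + 748.259 = 1329.33.
With uncorrelated errors the cross-covariances are all true-score covariance, so they carry over unchanged; only the diagonal terms shrink to ρᵢσᵢ².
True-score variance = [8.5²·0.77 + 15.7²·0.62 + 6.8²·0.94 + 14.7²·0.88] + 748.259 = 442.081 + 748.259 = 1190.34.
Reliability = 1190.34 / 1329.33 = 0.895.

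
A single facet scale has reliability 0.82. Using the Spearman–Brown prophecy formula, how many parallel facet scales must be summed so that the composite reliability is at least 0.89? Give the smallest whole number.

2

k ≥ ρ*(1−ρ₁)/(ρ₁(1−ρ*)) = 0.89·0.18 / (0.82·0.11) = 1.776.
Smallest integer k = 2.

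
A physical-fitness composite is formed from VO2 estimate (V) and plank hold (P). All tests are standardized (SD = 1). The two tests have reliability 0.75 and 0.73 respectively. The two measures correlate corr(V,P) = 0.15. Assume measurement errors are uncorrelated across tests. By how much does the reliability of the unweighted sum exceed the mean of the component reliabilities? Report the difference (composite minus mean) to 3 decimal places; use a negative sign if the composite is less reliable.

0.034

Var(sum) = 2 + 0.3 = 2.3; true-score variance = 1.48 + 0.3 = 1.78; composite reliability = 0.7739.
Mean component reliability = 0.7400.
Difference = 0.7739 − 0.7400 = 0.034.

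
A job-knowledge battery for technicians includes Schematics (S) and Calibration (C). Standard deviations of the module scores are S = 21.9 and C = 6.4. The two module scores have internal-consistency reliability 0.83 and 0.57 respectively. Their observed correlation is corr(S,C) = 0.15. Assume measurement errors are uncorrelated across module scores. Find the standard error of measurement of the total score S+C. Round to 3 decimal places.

Var(total) = 520.57 + 42.048 = 562.618.
True-score variance = 421.423 + 42.048 = 463.471, so reliability = 0.8238.
Error variance = 562.618 − 463.471 = 99.1465; SEM = √99.1465 = 9.957.

9.957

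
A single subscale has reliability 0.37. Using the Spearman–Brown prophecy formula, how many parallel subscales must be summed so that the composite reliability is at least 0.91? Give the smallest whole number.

18

k ≥ ρ*(1−ρ₁)/(ρ₁(1−ρ*)) = 0.91·0.63 / (0.37·0.09) = 17.216.
Smallest integer k = 18.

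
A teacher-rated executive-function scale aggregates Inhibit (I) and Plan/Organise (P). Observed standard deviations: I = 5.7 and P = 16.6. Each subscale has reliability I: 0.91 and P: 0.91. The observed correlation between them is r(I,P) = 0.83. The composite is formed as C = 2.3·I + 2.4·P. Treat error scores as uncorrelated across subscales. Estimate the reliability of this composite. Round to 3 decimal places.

Var(C) = 2.3²·5.7² + 2.4²·16.6² + 2·[5.52·5.7·16.6·0.83] = 1759.1 + 867.022 = 2626.12.
Because errors are independent across components, Cov(Tᵢ,Tⱼ) = Cov(Xᵢ,Xⱼ); the off-diagonal part of the true-score variance is the same as above.
True-score variance = [2.3²·5.7²·0.91 + 2.4²·16.6²·0.91] + 867.022 = 1600.78 + 867.022 = 2467.8.
Reliability = 2467.8 / 2626.12 = 0.940.

0.940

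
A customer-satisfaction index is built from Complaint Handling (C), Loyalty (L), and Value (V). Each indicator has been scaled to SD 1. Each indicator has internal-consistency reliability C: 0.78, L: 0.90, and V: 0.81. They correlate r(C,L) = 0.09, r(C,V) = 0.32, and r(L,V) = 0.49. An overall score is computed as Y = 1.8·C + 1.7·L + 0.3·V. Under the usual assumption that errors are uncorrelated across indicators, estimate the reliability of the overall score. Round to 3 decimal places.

0.866

Var(Y) = 1.8² + 1.7² + 0.3² + 2·[3.06·0.09 + 0.54·0.32 + 0.51·0.49] = 6.22 + 1.3962 = 7.6162.
With uncorrelated errors the cross-covariances are all true-score covariance, so they carry over unchanged; only the diagonal terms shrink to ρᵢσᵢ².
True-score variance = [1.8²·0.78 + 1.7²·0.90 + 0.3²·0.81] + 1.3962 = 5.2011 + 1.3962 = 6.5973.
Reliability = 6.5973 / 7.6162 = 0.866.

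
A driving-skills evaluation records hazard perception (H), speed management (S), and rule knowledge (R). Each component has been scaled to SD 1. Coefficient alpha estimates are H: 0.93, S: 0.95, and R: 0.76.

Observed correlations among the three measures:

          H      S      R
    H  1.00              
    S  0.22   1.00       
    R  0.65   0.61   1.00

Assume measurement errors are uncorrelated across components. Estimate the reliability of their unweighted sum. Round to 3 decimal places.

0.940

Var(H+S+R) = 3 + 2·[0.22 + 0.65 + 0.61] = 3 + 2.96 = 5.96.
Under uncorrelated errors the observed covariances equal the true-score covariances, so only the own-variance terms attenuate.
True-score variance = [0.93 + 0.95 + 0.76] + 2.96 = 2.64 + 2.96 = 5.6.
Reliability = 5.6 / 5.96 = 0.940.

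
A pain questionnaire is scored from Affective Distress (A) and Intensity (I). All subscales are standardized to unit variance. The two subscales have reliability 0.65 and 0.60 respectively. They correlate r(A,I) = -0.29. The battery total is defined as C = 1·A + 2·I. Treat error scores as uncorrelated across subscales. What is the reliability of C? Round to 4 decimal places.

Var(C) = 1 + 2² + 2·[2·(-0.29)] = 5 − 1.16 = 3.84.
Because errors are independent across components, Cov(Tᵢ,Tⱼ) = Cov(Xᵢ,Xⱼ); the off-diagonal part of the true-score variance is the same as above.
True-score variance = [0.65 + 2²·0.60] − 1.16 = 3.05 − 1.16 = 1.89.
Reliability = 1.89 / 3.84 = 0.4922.

0.4922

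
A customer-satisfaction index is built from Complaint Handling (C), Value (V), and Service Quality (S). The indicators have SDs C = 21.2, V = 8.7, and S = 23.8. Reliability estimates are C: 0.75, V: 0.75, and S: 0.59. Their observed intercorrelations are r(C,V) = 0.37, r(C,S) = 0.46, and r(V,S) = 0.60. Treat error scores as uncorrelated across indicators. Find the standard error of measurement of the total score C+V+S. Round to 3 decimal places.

19.066

Var(total) = 1091.57 + 849.153 = 1940.72.
True-score variance = 728.047 + 849.153 = 1577.2, so reliability = 0.8127.
Error variance = 1940.72 − 1577.2 = 363.523; SEM = √363.523 = 19.066.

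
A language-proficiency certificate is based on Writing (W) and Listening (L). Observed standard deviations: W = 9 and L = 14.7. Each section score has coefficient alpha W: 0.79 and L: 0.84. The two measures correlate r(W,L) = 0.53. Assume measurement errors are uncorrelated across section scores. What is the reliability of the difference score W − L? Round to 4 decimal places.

Var(W−L) = 9² + 14.7² − 2·9·14.7·0.53 = 297.09 − 140.238 = 156.852.
With uncorrelated errors the cross-covariances are all true-score covariance, so they carry over unchanged; only the diagonal terms shrink to ρᵢσᵢ².
True-score variance = [9²·0.79 + 14.7²·0.84] − 140.238 = 245.506 − 140.238 = 105.268.
Reliability = 105.268 / 156.852 = 0.6711.

0.6711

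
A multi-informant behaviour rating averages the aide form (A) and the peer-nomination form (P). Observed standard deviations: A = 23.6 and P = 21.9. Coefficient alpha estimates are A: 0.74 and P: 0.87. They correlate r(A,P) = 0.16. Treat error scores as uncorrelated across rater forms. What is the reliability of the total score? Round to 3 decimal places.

0.828

Var(A+P) = 23.6² + 21.9² + 2·[23.6·21.9·0.16] = 1036.57 + 165.389 = 1201.96.
With uncorrelated errors the cross-covariances are all true-score covariance, so they carry over unchanged; only the diagonal terms shrink to ρᵢσᵢ².
True-score variance = [23.6²·0.74 + 21.9²·0.87] + 165.389 = 829.411 + 165.389 = 994.8.
Reliability = 994.8 / 1201.96 = 0.828.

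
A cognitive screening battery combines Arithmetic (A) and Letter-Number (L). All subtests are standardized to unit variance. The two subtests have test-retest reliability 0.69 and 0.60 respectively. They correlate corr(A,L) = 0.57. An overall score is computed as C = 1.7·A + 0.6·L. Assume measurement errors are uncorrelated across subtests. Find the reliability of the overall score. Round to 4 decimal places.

0.7643

Var(C) = 1.7² + 0.6² + 2·[1.02·0.57] = 3.25 + 1.1628 = 4.4128.
Under uncorrelated errors the observed covariances equal the true-score covariances, so only the own-variance terms attenuate.
True-score variance = [1.7²·0.69 + 0.6²·0.60] + 1.1628 = 2.2101 + 1.1628 = 3.3729.
Reliability = 3.3729 / 4.4128 = 0.7643.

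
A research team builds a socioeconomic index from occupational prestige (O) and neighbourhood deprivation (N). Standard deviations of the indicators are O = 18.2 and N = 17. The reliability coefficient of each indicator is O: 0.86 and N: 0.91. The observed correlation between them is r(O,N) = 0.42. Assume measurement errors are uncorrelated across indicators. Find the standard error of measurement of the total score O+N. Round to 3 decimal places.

8.508

Var(total) = 620.24 + 259.896 = 880.136.
True-score variance = 547.856 + 259.896 = 807.752, so reliability = 0.9178.
Error variance = 880.136 − 807.752 = 72.3836; SEM = √72.3836 = 8.508.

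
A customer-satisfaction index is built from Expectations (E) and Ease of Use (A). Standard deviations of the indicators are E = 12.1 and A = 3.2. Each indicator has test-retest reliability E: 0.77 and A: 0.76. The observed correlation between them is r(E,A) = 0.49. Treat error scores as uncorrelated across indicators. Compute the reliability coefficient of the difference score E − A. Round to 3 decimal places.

0.696

Var(E−A) = 12.1² + 3.2² − 2·12.1·3.2·0.49 = 156.65 − 37.9456 = 118.704.
With uncorrelated errors the cross-covariances are all true-score covariance, so they carry over unchanged; only the diagonal terms shrink to ρᵢσᵢ².
True-score variance = [12.1²·0.77 + 3.2²·0.76] − 37.9456 = 120.518 − 37.9456 = 82.5725.
Reliability = 82.5725 / 118.704 = 0.696.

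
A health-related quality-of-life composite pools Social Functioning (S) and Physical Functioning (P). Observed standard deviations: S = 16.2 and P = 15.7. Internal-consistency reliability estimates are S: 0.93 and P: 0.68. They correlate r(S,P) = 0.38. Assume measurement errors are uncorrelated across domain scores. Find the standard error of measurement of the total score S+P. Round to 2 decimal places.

Var(total) = 508.93 + 193.298 = 702.228.
True-score variance = 411.682 + 193.298 = 604.981, so reliability = 0.8615.
Error variance = 702.228 − 604.981 = 97.2476; SEM = √97.2476 = 9.86.

9.86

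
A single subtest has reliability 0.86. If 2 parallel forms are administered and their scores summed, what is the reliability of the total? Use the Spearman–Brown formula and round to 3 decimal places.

0.925

ρ_k = kρ / (1 + (k−1)ρ) = 2·0.86 / (1 + 1·0.86) = 1.720 / 1.860 = 0.925.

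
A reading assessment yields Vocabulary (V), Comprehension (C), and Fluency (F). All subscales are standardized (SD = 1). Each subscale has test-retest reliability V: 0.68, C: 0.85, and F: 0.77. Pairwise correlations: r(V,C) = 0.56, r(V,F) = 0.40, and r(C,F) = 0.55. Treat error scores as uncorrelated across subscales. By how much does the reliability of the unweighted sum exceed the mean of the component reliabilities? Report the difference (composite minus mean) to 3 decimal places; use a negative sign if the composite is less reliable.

0.117

Var(sum) = 3 + 3.02 = 6.02; true-score variance = 2.3 + 3.02 = 5.32; composite reliability = 0.8837.
Mean component reliability = 0.7667.
Difference = 0.8837 − 0.7667 = 0.117.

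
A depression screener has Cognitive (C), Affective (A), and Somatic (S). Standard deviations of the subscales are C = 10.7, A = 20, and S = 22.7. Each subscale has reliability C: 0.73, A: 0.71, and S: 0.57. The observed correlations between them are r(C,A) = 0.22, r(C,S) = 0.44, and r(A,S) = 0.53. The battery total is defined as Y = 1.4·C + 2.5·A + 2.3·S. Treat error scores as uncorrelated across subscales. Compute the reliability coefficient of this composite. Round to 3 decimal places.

Var(Y) = 1.4²·10.7² + 2.5²·20² + 2.3²·22.7² + 2·[3.5·10.7·20·0.22 + 3.22·10.7·22.7·0.44 + 5.75·20·22.7·0.53] = 5450.28 + 3784.94 = 9235.23.
Because errors are independent across components, Cov(Tᵢ,Tⱼ) = Cov(Xᵢ,Xⱼ); the off-diagonal part of the true-score variance is the same as above.
True-score variance = [1.4²·10.7²·0.73 + 2.5²·20²·0.71 + 2.3²·22.7²·0.57] + 3784.94 = 3492.57 + 3784.94 = 7277.51.
Reliability = 7277.51 / 9235.23 = 0.788.

0.788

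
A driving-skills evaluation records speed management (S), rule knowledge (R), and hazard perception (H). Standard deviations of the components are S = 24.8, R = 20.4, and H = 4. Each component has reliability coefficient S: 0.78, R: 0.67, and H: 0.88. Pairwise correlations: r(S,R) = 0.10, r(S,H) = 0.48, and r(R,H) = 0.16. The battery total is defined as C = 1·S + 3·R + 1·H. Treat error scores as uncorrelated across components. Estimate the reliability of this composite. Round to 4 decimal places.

0.7171

Var(C) = 24.8² + 3²·20.4² + 4² + 2·[3·24.8·20.4·0.10 + 24.8·4·0.48 + 3·20.4·4·0.16] = 4376.48 + 477.12 = 4853.6.
With uncorrelated errors the cross-covariances are all true-score covariance, so they carry over unchanged; only the diagonal terms shrink to ρᵢσᵢ².
True-score variance = [24.8²·0.78 + 3²·20.4²·0.67 + 4²·0.88] + 477.12 = 3003.26 + 477.12 = 3480.38.
Reliability = 3480.38 / 4853.6 = 0.7171.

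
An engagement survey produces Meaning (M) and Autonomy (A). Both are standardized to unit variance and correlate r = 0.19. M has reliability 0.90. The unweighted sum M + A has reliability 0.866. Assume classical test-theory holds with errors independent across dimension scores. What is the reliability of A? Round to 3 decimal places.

0.781

Var(M+A) = 2 + 2·0.19 = 2.380.
True-score variance = ρ_M + ρ_A + 2·0.19, so 0.866 = (0.90 + ρ_A + 0.38) / 2.380.
ρ_A = 0.866·2.380 − 0.90 − 0.38 = 0.781.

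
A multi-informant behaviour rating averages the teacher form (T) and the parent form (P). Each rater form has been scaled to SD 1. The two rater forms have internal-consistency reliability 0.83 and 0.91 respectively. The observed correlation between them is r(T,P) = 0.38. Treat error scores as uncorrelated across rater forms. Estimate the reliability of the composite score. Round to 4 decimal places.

0.9058

Var(T+P) = 2 + 2·[0.38] = 2 + 0.76 = 2.76.
Under uncorrelated errors the observed covariances equal the true-score covariances, so only the own-variance terms attenuate.
True-score variance = [0.83 + 0.91] + 0.76 = 1.74 + 0.76 = 2.5.
Reliability = 2.5 / 2.76 = 0.9058.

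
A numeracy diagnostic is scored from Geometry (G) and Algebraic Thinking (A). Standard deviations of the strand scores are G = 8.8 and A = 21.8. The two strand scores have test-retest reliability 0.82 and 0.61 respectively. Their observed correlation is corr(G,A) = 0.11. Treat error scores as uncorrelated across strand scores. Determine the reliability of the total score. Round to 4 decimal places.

0.6650

Var(G+A) = 8.8² + 21.8² + 2·[8.8·21.8·0.11] = 552.68 + 42.2048 = 594.885.
Under uncorrelated errors the observed covariances equal the true-score covariances, so only the own-variance terms attenuate.
True-score variance = [8.8²·0.82 + 21.8²·0.61] + 42.2048 = 353.397 + 42.2048 = 395.602.
Reliability = 395.602 / 594.885 = 0.6650.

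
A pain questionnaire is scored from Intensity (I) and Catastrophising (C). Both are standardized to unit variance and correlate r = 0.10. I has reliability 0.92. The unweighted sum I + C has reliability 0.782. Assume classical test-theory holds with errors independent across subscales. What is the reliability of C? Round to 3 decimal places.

0.600

Var(I+C) = 2 + 2·0.10 = 2.200.
True-score variance = ρ_I + ρ_C + 2·0.10, so 0.782 = (0.92 + ρ_C + 0.20) / 2.200.
ρ_C = 0.782·2.200 − 0.92 − 0.20 = 0.600.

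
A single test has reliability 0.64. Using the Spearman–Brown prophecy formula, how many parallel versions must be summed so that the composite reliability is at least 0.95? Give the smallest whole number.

11

k ≥ ρ*(1−ρ₁)/(ρ₁(1−ρ*)) = 0.95·0.36 / (0.64·0.05) = 10.687.
Smallest integer k = 11.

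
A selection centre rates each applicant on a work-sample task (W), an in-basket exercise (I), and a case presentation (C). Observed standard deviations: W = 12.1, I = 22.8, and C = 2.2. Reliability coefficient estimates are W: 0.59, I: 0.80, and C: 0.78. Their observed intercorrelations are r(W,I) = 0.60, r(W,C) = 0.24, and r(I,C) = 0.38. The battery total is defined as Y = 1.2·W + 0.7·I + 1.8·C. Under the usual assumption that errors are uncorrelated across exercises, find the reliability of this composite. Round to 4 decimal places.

0.8313

Var(Y) = 1.2²·12.1² + 0.7²·22.8² + 1.8²·2.2² + 2·[0.84·12.1·22.8·0.60 + 2.16·12.1·2.2·0.24 + 1.26·22.8·2.2·0.38] = 481.234 + 353.72 = 834.953.
Because errors are independent across components, Cov(Tᵢ,Tⱼ) = Cov(Xᵢ,Xⱼ); the off-diagonal part of the true-score variance is the same as above.
True-score variance = [1.2²·12.1²·0.59 + 0.7²·22.8²·0.80 + 1.8²·2.2²·0.78] + 353.72 = 340.399 + 353.72 = 694.119.
Reliability = 694.119 / 834.953 = 0.8313.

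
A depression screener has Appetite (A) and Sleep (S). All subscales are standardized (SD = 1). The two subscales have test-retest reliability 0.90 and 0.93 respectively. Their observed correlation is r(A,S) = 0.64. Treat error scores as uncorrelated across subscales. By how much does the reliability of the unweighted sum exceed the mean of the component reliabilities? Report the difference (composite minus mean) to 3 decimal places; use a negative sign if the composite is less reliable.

Var(sum) = 2 + 1.28 = 3.28; true-score variance = 1.83 + 1.28 = 3.11; composite reliability = 0.9482.
Mean component reliability = 0.9150.
Difference = 0.9482 − 0.9150 = 0.033.

0.033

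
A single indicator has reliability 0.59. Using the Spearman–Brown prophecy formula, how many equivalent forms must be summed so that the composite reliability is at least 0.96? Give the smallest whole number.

k ≥ ρ*(1−ρ₁)/(ρ₁(1−ρ*)) = 0.96·0.41 / (0.59·0.04) = 16.678.
Smallest integer k = 17.

17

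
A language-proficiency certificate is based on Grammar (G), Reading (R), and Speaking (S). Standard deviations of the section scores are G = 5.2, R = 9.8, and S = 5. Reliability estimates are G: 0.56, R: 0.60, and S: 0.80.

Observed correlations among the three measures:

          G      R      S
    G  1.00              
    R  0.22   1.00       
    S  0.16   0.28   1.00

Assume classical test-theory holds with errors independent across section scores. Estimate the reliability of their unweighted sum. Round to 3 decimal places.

Var(G+R+S) = 5.2² + 9.8² + 5² + 2·[5.2·9.8·0.22 + 5.2·5·0.16 + 9.8·5·0.28] = 148.08 + 58.1824 = 206.262.
With uncorrelated errors the cross-covariances are all true-score covariance, so they carry over unchanged; only the diagonal terms shrink to ρᵢσᵢ².
True-score variance = [5.2²·0.56 + 9.8²·0.60 + 5²·0.80] + 58.1824 = 92.7664 + 58.1824 = 150.949.
Reliability = 150.949 / 206.262 = 0.732.

0.732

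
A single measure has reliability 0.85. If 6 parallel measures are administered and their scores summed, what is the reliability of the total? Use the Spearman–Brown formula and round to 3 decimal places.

ρ_k = kρ / (1 + (k−1)ρ) = 6·0.85 / (1 + 5·0.85) = 5.100 / 5.250 = 0.971.

0.971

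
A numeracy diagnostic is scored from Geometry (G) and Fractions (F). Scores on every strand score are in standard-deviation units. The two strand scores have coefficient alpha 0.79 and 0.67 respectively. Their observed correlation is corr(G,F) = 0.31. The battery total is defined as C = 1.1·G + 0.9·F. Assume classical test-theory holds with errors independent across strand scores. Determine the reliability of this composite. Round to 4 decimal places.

Var(C) = 1.1² + 0.9² + 2·[0.99·0.31] = 2.02 + 0.6138 = 2.6338.
With uncorrelated errors the cross-covariances are all true-score covariance, so they carry over unchanged; only the diagonal terms shrink to ρᵢσᵢ².
True-score variance = [1.1²·0.79 + 0.9²·0.67] + 0.6138 = 1.4986 + 0.6138 = 2.1124.
Reliability = 2.1124 / 2.6338 = 0.8020.

0.8020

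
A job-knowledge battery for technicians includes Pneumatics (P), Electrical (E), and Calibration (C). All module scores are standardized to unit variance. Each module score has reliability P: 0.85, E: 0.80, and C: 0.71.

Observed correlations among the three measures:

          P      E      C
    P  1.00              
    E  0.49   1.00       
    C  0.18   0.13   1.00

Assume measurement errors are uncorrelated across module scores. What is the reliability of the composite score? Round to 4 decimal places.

Var(P+E+C) = 3 + 2·[0.49 + 0.18 + 0.13] = 3 + 1.6 = 4.6.
Under uncorrelated errors the observed covariances equal the true-score covariances, so only the own-variance terms attenuate.
True-score variance = [0.85 + 0.80 + 0.71] + 1.6 = 2.36 + 1.6 = 3.96.
Reliability = 3.96 / 4.6 = 0.8609.

0.8609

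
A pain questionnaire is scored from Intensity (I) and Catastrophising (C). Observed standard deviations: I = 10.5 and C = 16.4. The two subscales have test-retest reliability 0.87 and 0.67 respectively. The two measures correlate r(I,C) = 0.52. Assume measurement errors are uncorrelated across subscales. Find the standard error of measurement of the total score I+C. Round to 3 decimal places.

10.153

Var(total) = 379.21 + 179.088 = 558.298.
True-score variance = 276.121 + 179.088 = 455.209, so reliability = 0.8154.
Error variance = 558.298 − 455.209 = 103.089; SEM = √103.089 = 10.153.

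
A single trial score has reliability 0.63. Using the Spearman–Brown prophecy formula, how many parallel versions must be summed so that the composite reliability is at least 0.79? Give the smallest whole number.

k ≥ ρ*(1−ρ₁)/(ρ₁(1−ρ*)) = 0.79·0.37 / (0.63·0.21) = 2.209.
Smallest integer k = 3.

3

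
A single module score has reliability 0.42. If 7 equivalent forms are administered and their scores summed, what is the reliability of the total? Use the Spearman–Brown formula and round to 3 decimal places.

0.835

ρ_k = kρ / (1 + (k−1)ρ) = 7·0.42 / (1 + 6·0.42) = 2.940 / 3.520 = 0.835.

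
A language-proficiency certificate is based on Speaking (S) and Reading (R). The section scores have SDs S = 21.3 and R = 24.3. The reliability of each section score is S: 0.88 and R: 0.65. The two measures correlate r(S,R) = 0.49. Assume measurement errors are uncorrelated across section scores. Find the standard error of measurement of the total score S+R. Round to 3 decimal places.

16.159

Var(total) = 1044.18 + 507.238 = 1551.42.
True-score variance = 783.066 + 507.238 = 1290.3, so reliability = 0.8317.
Error variance = 1551.42 − 1290.3 = 261.114; SEM = √261.114 = 16.159.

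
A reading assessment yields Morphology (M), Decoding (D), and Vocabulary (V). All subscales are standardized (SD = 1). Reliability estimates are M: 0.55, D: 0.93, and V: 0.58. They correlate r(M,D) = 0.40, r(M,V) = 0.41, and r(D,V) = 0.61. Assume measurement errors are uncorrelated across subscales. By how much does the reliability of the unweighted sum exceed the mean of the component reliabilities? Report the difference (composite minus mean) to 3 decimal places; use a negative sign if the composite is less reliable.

0.152

Var(sum) = 3 + 2.84 = 5.84; true-score variance = 2.06 + 2.84 = 4.9; composite reliability = 0.8390.
Mean component reliability = 0.6867.
Difference = 0.8390 − 0.6867 = 0.152.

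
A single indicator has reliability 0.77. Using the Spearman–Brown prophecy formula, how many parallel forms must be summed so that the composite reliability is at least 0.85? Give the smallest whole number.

2

k ≥ ρ*(1−ρ₁)/(ρ₁(1−ρ*)) = 0.85·0.23 / (0.77·0.15) = 1.693.
Smallest integer k = 2.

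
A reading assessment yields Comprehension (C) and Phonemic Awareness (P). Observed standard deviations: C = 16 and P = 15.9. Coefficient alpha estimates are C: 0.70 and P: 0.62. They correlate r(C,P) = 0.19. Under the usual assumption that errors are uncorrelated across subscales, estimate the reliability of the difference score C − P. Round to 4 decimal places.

0.5806

Var(C−P) = 16² + 15.9² − 2·16·15.9·0.19 = 508.81 − 96.672 = 412.138.
With uncorrelated errors the cross-covariances are all true-score covariance, so they carry over unchanged; only the diagonal terms shrink to ρᵢσᵢ².
True-score variance = [16²·0.70 + 15.9²·0.62] − 96.672 = 335.942 − 96.672 = 239.27.
Reliability = 239.27 / 412.138 = 0.5806.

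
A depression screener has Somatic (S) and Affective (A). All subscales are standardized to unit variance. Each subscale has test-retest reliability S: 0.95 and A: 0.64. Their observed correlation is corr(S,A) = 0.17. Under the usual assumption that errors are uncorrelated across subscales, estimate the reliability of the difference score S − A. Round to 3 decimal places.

0.753

Var(S−A) = 1 + 1 − 2·0.17 = 2 − 0.34 = 1.66.
Under uncorrelated errors the observed covariances equal the true-score covariances, so only the own-variance terms attenuate.
True-score variance = [0.95 + 0.64] − 0.34 = 1.59 − 0.34 = 1.25.
Reliability = 1.25 / 1.66 = 0.753.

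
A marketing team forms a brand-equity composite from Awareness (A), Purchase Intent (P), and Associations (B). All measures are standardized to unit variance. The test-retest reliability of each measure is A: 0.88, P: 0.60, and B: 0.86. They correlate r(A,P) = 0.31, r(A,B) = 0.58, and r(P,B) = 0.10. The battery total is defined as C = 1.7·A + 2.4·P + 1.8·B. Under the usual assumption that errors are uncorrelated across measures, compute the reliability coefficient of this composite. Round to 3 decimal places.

Var(C) = 1.7² + 2.4² + 1.8² + 2·[4.08·0.31 + 3.06·0.58 + 4.32·0.10] = 11.89 + 6.9432 = 18.8332.
Because errors are independent across components, Cov(Tᵢ,Tⱼ) = Cov(Xᵢ,Xⱼ); the off-diagonal part of the true-score variance is the same as above.
True-score variance = [1.7²·0.88 + 2.4²·0.60 + 1.8²·0.86] + 6.9432 = 8.7856 + 6.9432 = 15.7288.
Reliability = 15.7288 / 18.8332 = 0.835.

0.835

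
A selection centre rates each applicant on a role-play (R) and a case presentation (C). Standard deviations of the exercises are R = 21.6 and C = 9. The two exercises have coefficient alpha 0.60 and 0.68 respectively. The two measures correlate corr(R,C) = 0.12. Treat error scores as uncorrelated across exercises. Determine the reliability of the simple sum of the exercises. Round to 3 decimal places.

Var(R+C) = 21.6² + 9² + 2·[21.6·9·0.12] = 547.56 + 46.656 = 594.216.
With uncorrelated errors the cross-covariances are all true-score covariance, so they carry over unchanged; only the diagonal terms shrink to ρᵢσᵢ².
True-score variance = [21.6²·0.60 + 9²·0.68] + 46.656 = 335.016 + 46.656 = 381.672.
Reliability = 381.672 / 594.216 = 0.642.

0.642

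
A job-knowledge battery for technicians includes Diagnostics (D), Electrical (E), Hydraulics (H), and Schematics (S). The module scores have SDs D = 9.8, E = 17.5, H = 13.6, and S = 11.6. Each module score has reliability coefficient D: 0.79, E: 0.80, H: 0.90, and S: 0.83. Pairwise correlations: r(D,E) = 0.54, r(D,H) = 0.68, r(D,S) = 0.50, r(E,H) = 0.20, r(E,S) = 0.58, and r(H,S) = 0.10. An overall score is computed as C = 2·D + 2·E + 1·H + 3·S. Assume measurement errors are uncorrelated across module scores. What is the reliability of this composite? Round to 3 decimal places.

0.915

Var(C) = 2²·9.8² + 2²·17.5² + 13.6² + 3²·11.6² + 2·[4·9.8·17.5·0.54 + 2·9.8·13.6·0.68 + 6·9.8·11.6·0.50 + 2·17.5·13.6·0.20 + 6·17.5·11.6·0.58 + 3·13.6·11.6·0.10] = 3005.16 + 3483.42 = 6488.58.
With uncorrelated errors the cross-covariances are all true-score covariance, so they carry over unchanged; only the diagonal terms shrink to ρᵢσᵢ².
True-score variance = [2²·9.8²·0.79 + 2²·17.5²·0.80 + 13.6²·0.90 + 3²·11.6²·0.83] + 3483.42 = 2455.11 + 3483.42 = 5938.53.
Reliability = 5938.53 / 6488.58 = 0.915.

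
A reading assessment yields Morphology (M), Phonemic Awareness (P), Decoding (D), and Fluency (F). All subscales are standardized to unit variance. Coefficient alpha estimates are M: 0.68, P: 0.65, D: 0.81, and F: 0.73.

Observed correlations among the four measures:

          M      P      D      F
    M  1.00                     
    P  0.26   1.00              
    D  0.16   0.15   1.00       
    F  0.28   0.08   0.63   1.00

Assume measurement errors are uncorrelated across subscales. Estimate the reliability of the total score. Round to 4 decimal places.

Var(M+P+D+F) = 4 + 2·[0.26 + 0.16 + 0.28 + 0.15 + 0.08 + 0.63] = 4 + 3.12 = 7.12.
Because errors are independent across components, Cov(Tᵢ,Tⱼ) = Cov(Xᵢ,Xⱼ); the off-diagonal part of the true-score variance is the same as above.
True-score variance = [0.68 + 0.65 + 0.81 + 0.73] + 3.12 = 2.87 + 3.12 = 5.99.
Reliability = 5.99 / 7.12 = 0.8413.

0.8413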